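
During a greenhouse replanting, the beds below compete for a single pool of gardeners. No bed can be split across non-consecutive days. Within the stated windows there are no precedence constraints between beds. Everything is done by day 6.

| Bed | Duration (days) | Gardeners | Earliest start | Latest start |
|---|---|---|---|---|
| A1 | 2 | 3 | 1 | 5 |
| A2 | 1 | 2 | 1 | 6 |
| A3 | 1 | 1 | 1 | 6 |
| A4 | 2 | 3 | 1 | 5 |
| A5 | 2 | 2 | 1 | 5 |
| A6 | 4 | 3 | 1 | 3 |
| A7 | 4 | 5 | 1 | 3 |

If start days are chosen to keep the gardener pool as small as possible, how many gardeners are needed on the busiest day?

Early-start (A1@1, A2@1, A3@1, A4@1, A5@1, A6@1, A7@1) gives peak 19: d1:19  d2:16  d3:8  d4:8  d5:0  d6:0.
Shift A2→5, A3→3, A5→5, A7→3.
Schedule A1@1, A2@5, A3@3, A4@1, A5@5, A6@1, A7@3: d1:9  d2:9  d3:9  d4:8  d5:9  d6:7 — peak 9.
Total gardener-days = 51 over 6 days ⇒ peak ≥ ⌈51/6⌉ = 9, so 9 is optimal.

9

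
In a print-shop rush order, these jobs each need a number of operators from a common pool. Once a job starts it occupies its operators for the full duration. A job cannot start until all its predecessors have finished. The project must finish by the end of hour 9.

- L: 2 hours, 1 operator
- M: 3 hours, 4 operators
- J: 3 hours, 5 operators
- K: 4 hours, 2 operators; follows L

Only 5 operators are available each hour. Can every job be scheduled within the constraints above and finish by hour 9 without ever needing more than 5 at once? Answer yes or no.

no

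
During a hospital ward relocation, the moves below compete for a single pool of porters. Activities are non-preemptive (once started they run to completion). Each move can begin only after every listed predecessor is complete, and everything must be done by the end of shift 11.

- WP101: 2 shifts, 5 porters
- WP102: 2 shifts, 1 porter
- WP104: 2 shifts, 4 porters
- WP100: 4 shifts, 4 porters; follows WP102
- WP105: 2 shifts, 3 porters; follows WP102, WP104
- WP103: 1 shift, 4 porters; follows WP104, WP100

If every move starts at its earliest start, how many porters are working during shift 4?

At early start, shift 4 has: WP100, WP105.
Demand: 4 + 3 = 7.

7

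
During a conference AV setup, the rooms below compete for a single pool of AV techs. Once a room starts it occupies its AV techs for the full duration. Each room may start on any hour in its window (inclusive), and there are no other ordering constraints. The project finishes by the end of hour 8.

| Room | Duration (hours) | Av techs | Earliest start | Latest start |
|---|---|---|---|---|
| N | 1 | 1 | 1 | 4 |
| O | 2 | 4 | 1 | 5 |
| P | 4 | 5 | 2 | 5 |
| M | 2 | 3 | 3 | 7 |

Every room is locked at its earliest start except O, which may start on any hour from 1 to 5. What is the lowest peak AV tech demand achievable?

9

O@1: h1:5  h2:9  h3:8  h4:8  h5:5  h6:0  h7:0  h8:0 → peak 9
O@2: h1:1  h2:9  h3:12  h4:8  h5:5  h6:0  h7:0  h8:0 → peak 12
O@3: h1:1  h2:5  h3:12  h4:12  h5:5  h6:0  h7:0  h8:0 → peak 12
O@4: h1:1  h2:5  h3:8  h4:12  h5:9  h6:0  h7:0  h8:0 → peak 12
O@5: h1:1  h2:5  h3:8  h4:8  h5:9  h6:4  h7:0  h8:0 → peak 9
Best is O@1, peak 9.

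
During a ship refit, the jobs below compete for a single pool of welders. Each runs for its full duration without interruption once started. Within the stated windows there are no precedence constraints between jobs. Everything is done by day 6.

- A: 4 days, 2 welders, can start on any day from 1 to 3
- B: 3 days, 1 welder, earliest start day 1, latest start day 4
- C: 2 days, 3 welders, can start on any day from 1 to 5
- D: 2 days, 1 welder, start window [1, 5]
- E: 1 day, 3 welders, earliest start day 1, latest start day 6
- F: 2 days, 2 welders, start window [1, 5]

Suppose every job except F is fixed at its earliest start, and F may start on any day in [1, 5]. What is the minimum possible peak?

10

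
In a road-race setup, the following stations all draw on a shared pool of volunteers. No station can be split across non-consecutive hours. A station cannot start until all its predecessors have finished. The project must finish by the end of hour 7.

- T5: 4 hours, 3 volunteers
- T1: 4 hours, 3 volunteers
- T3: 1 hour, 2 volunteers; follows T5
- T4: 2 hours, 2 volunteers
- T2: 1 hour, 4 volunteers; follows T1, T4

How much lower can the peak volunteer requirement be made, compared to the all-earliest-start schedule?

2

Early-start peak: h1:8  h2:8  h3:6  h4:6  h5:6  h6:0  h7:0 ⇒ 8.
Leveled (T5@1, T1@1, T3@5, T4@5, T2@7): h1:6  h2:6  h3:6  h4:6  h5:4  h6:2  h7:4 ⇒ 6.
Reduction 8 − 6 = 2.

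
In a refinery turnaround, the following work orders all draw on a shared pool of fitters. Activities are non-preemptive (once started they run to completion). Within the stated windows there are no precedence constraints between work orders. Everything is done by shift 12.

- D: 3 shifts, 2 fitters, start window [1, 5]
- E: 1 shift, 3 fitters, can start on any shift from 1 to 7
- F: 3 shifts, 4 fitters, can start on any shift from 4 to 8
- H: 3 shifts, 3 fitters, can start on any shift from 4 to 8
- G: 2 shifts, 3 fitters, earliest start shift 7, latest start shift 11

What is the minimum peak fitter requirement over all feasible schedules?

Early-start (D@1, E@1, F@4, H@4, G@7) gives peak 7: s1:5  s2:2  s3:2  s4:7  s5:7  s6:7  s7:3  s8:3  s9:0  s10:0  s11:0  s12:0.
Shift E→4, F→5, H→8, G→11.
Schedule D@1, E@4, F@5, H@8, G@11: s1:2  s2:2  s3:2  s4:3  s5:4  s6:4  s7:4  s8:3  s9:3  s10:3  s11:3  s12:3 — peak 4.

4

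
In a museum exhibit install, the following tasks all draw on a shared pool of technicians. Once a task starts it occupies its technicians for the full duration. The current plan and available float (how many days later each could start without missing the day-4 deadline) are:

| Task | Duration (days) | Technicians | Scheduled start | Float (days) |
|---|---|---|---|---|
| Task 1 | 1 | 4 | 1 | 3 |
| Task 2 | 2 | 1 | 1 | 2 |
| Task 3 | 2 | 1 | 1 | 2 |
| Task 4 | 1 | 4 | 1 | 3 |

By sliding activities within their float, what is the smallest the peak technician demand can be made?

Early-start (Task 1@1, Task 2@1, Task 3@1, Task 4@1) gives peak 10: d1:10  d2:2  d3:0  d4:0.
Shift Task 2→2, Task 3→2, Task 4→4.
Schedule Task 1@1, Task 2@2, Task 3@2, Task 4@4: d1:4  d2:2  d3:2  d4:4 — peak 4.

4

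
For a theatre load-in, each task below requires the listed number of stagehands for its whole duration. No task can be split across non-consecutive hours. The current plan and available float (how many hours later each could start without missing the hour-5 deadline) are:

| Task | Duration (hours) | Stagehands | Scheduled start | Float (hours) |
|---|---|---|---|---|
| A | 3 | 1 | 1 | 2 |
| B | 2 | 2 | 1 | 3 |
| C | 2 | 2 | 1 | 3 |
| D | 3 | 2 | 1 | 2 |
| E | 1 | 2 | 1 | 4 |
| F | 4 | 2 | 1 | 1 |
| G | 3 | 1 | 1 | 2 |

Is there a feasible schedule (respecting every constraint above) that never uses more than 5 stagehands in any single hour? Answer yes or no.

no

Total stagehand-hours = 30; over 5 hours the average is 30/5 > 5, so some hour must exceed 5.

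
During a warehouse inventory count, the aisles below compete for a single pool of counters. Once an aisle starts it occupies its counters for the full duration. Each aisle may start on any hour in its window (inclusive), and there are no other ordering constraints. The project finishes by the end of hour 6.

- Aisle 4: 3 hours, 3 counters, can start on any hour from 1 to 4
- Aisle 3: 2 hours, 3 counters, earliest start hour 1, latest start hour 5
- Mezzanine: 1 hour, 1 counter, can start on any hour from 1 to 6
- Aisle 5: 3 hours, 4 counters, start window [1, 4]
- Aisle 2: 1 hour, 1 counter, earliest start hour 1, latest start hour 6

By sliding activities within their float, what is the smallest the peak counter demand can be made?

Early-start (Aisle 4@1, Aisle 3@1, Mezzanine@1, Aisle 5@1, Aisle 2@1) gives peak 12: h1:12  h2:10  h3:7  h4:0  h5:0  h6:0.
Shift Mezzanine→3, Aisle 5→4, Aisle 2→3.
Schedule Aisle 4@1, Aisle 3@1, Mezzanine@3, Aisle 5@4, Aisle 2@3: h1:6  h2:6  h3:5  h4:4  h5:4  h6:4 — peak 6.

6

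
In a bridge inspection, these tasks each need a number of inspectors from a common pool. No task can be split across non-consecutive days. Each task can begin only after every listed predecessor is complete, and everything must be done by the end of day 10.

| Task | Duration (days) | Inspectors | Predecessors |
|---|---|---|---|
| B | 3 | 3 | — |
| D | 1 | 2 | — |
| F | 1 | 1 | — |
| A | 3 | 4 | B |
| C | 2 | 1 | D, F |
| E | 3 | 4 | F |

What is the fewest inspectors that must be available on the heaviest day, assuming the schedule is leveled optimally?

4

Early-start (B@1, D@1, F@1, A@4, C@2, E@2) gives peak 8: d1:6  d2:8  d3:8  d4:8  d5:4  d6:4  d7:0  d8:0  d9:0  d10:0.
Shift B→2, A→5, E→8.
Schedule B@2, D@1, F@1, A@5, C@2, E@8: d1:3  d2:4  d3:4  d4:3  d5:4  d6:4  d7:4  d8:4  d9:4  d10:4 — peak 4.
Total inspector-days = 38 over 10 days ⇒ peak ≥ ⌈38/10⌉ = 4, so 4 is optimal.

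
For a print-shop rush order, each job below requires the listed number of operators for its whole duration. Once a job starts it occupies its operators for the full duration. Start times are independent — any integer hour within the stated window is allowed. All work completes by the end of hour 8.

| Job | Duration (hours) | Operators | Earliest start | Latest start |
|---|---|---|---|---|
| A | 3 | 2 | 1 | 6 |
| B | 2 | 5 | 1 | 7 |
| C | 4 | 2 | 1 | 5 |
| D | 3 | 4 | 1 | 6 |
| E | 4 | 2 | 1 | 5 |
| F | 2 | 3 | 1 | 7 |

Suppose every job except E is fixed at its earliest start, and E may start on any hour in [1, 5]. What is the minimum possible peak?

E@1: h1:18  h2:18  h3:10  h4:4  h5:0  h6:0  h7:0  h8:0 → peak 18
E@2: h1:16  h2:18  h3:10  h4:4  h5:2  h6:0  h7:0  h8:0 → peak 18
E@3: h1:16  h2:16  h3:10  h4:4  h5:2  h6:2  h7:0  h8:0 → peak 16
E@4: h1:16  h2:16  h3:8  h4:4  h5:2  h6:2  h7:2  h8:0 → peak 16
E@5: h1:16  h2:16  h3:8  h4:2  h5:2  h6:2  h7:2  h8:2 → peak 16
Best is E@3, peak 16.

16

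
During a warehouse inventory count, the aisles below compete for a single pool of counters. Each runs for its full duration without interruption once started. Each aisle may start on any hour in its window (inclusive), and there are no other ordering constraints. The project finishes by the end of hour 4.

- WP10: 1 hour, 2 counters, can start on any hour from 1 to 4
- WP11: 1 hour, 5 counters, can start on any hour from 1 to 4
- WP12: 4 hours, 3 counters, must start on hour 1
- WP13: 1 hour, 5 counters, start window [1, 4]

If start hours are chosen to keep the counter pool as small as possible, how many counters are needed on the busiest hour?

Early-start (WP10@1, WP11@1, WP12@1, WP13@1) gives peak 15: h1:15  h2:3  h3:3  h4:3.
Shift WP11→2, WP13→3.
Schedule WP10@1, WP11@2, WP12@1, WP13@3: h1:5  h2:8  h3:8  h4:3 — peak 8.

8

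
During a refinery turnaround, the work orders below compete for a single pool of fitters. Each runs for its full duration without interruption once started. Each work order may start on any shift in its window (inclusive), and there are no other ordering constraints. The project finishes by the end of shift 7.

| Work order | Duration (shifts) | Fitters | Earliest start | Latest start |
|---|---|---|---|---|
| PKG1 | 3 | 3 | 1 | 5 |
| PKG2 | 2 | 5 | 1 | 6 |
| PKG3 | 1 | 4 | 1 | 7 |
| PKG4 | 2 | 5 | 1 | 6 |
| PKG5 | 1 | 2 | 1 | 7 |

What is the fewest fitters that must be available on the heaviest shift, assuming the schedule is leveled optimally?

7

Early-start (PKG1@1, PKG2@1, PKG3@1, PKG4@1, PKG5@1) gives peak 19: s1:19  s2:13  s3:3  s4:0  s5:0  s6:0  s7:0.
Shift PKG2→4, PKG4→6, PKG5→2.
Schedule PKG1@1, PKG2@4, PKG3@1, PKG4@6, PKG5@2: s1:7  s2:5  s3:3  s4:5  s5:5  s6:5  s7:5 — peak 7.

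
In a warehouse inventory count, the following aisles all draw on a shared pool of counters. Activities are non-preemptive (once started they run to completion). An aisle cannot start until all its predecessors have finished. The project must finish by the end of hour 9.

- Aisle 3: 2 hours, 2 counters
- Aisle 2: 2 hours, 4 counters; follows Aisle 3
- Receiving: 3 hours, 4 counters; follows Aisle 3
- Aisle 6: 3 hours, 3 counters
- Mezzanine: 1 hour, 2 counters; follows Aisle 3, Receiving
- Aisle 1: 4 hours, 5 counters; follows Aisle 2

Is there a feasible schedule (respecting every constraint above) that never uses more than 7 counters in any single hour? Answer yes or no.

no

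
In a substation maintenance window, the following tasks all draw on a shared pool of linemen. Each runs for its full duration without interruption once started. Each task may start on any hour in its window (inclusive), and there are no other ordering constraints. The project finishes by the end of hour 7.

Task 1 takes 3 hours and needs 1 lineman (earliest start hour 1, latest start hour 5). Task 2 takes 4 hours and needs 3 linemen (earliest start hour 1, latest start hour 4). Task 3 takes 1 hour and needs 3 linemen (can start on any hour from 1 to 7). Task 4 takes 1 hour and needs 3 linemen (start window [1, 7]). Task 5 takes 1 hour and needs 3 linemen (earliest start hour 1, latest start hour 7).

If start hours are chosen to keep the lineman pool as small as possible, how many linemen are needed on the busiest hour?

4

Early-start (Task 1@1, Task 2@1, Task 3@1, Task 4@1, Task 5@1) gives peak 13: h1:13  h2:4  h3:4  h4:3  h5:0  h6:0  h7:0.
Shift Task 3→5, Task 4→6, Task 5→7.
Schedule Task 1@1, Task 2@1, Task 3@5, Task 4@6, Task 5@7: h1:4  h2:4  h3:4  h4:3  h5:3  h6:3  h7:3 — peak 4.
Total lineman-hours = 24 over 7 hours ⇒ peak ≥ ⌈24/7⌉ = 4, so 4 is optimal.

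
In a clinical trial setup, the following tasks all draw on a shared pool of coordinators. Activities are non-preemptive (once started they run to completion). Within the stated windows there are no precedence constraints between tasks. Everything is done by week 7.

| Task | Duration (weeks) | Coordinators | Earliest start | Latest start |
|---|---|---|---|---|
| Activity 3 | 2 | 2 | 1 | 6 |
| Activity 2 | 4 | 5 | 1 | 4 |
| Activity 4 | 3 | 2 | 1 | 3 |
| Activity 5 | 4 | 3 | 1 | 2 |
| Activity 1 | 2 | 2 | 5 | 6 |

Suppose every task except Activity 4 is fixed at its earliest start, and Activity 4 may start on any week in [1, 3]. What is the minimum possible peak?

Activity 4@1: w1:12  w2:12  w3:10  w4:8  w5:2  w6:2  w7:0 → peak 12
Activity 4@2: w1:10  w2:12  w3:10  w4:10  w5:2  w6:2  w7:0 → peak 12
Activity 4@3: w1:10  w2:10  w3:10  w4:10  w5:4  w6:2  w7:0 → peak 10
Best is Activity 4@3, peak 10.

10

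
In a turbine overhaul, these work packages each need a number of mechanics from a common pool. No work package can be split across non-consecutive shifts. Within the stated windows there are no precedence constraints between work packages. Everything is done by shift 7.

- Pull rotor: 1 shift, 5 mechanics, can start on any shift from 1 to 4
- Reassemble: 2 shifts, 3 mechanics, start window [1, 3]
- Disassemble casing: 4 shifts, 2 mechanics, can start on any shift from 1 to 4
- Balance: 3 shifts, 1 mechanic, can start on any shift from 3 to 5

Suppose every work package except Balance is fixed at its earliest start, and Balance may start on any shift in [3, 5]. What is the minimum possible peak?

10

Balance@3: s1:10  s2:5  s3:3  s4:3  s5:1  s6:0  s7:0 → peak 10
Balance@4: s1:10  s2:5  s3:2  s4:3  s5:1  s6:1  s7:0 → peak 10
Balance@5: s1:10  s2:5  s3:2  s4:2  s5:1  s6:1  s7:1 → peak 10
Best is Balance@3, peak 10.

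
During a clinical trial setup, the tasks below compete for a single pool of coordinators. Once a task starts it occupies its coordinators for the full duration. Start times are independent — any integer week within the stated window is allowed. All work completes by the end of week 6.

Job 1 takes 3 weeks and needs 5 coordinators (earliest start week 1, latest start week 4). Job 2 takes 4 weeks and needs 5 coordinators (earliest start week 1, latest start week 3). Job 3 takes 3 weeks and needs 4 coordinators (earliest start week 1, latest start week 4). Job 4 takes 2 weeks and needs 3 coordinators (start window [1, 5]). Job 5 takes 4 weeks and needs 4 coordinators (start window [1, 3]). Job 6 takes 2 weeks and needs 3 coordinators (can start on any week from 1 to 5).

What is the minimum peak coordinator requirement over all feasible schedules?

14

Early-start (Job 1@1, Job 2@1, Job 3@1, Job 4@1, Job 5@1, Job 6@1) gives peak 24: w1:24  w2:24  w3:18  w4:9  w5:0  w6:0.
Shift Job 3→4, Job 5→3, Job 6→5.
Schedule Job 1@1, Job 2@1, Job 3@4, Job 4@1, Job 5@3, Job 6@5: w1:13  w2:13  w3:14  w4:13  w5:11  w6:11 — peak 14.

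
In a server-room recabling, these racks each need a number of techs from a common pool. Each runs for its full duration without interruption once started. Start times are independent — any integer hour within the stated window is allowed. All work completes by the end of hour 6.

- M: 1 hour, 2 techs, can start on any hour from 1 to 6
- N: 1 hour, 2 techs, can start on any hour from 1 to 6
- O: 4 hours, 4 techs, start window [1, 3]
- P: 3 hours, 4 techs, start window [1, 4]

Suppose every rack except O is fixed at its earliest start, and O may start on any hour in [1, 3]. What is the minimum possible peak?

8

O@1: h1:12  h2:8  h3:8  h4:4  h5:0  h6:0 → peak 12
O@2: h1:8  h2:8  h3:8  h4:4  h5:4  h6:0 → peak 8
O@3: h1:8  h2:4  h3:8  h4:4  h5:4  h6:4 → peak 8
Best is O@2, peak 8.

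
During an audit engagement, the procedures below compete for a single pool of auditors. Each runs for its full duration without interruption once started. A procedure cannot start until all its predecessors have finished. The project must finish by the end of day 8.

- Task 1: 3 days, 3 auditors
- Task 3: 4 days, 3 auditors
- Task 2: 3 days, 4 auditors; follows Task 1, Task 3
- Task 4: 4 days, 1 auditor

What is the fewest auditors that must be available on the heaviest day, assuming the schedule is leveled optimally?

Early-start (Task 1@1, Task 3@1, Task 2@5, Task 4@1) gives peak 7: d1:7  d2:7  d3:7  d4:4  d5:4  d6:4  d7:4  d8:0.
Shift Task 4→4.
Schedule Task 1@1, Task 3@1, Task 2@5, Task 4@4: d1:6  d2:6  d3:6  d4:4  d5:5  d6:5  d7:5  d8:0 — peak 6.

6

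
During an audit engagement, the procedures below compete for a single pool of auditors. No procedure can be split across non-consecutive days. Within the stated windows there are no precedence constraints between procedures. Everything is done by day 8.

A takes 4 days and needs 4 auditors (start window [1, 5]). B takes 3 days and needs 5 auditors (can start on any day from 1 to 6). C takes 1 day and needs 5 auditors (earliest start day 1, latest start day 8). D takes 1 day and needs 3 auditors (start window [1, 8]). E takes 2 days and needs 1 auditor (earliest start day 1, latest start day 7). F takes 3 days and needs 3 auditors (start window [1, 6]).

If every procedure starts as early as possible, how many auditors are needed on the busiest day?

Early-start schedule: A@1, B@1, C@1, D@1, E@1, F@1.
Load per day: day 1: 21, day 2: 13, day 3: 12, day 4: 4, day 5: 0, day 6: 0, day 7: 0, day 8: 0.
Peak is 21.

21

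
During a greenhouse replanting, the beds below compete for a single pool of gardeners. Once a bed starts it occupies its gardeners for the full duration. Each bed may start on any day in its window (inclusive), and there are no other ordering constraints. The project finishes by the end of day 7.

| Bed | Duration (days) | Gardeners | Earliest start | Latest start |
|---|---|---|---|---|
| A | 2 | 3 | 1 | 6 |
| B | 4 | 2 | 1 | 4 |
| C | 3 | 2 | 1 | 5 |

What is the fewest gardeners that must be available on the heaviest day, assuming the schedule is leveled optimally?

Early-start (A@1, B@1, C@1) gives peak 7: d1:7  d2:7  d3:4  d4:2  d5:0  d6:0  d7:0.
Shift B→3, C→3.
Schedule A@1, B@3, C@3: d1:3  d2:3  d3:4  d4:4  d5:4  d6:2  d7:0 — peak 4.

4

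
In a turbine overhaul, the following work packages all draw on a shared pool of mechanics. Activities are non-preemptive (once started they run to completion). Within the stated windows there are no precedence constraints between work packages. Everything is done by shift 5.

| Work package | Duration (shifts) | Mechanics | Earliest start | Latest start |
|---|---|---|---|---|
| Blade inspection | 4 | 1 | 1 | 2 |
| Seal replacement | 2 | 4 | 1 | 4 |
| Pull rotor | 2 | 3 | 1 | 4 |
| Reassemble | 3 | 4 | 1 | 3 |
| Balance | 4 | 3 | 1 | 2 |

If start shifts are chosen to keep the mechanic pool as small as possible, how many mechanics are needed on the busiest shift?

Early-start (Blade inspection@1, Seal replacement@1, Pull rotor@1, Reassemble@1, Balance@1) gives peak 15: s1:15  s2:15  s3:8  s4:4  s5:0.
Shift Reassemble→3.
Schedule Blade inspection@1, Seal replacement@1, Pull rotor@1, Reassemble@3, Balance@1: s1:11  s2:11  s3:8  s4:8  s5:4 — peak 11.

11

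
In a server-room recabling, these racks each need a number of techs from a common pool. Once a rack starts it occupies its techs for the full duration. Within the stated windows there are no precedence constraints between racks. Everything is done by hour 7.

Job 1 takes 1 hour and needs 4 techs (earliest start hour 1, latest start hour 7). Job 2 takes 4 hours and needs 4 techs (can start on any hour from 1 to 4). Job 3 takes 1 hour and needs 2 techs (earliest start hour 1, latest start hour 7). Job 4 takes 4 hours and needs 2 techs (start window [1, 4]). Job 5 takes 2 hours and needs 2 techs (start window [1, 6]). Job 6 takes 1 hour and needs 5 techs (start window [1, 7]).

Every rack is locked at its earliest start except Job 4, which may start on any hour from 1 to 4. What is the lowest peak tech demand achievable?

17

Job 4@1: h1:19  h2:8  h3:6  h4:6  h5:0  h6:0  h7:0 → peak 19
Job 4@2: h1:17  h2:8  h3:6  h4:6  h5:2  h6:0  h7:0 → peak 17
Job 4@3: h1:17  h2:6  h3:6  h4:6  h5:2  h6:2  h7:0 → peak 17
Job 4@4: h1:17  h2:6  h3:4  h4:6  h5:2  h6:2  h7:2 → peak 17
Best is Job 4@2, peak 17.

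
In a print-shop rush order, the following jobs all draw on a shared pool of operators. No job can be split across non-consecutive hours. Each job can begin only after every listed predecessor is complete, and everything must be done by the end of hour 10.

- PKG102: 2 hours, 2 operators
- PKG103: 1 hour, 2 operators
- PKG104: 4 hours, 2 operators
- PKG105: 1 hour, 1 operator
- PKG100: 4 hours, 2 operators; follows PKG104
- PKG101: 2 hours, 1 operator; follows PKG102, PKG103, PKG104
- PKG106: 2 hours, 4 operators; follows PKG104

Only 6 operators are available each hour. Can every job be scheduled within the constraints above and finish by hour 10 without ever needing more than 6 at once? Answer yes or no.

Schedule PKG102@1, PKG103@3, PKG104@1, PKG105@4, PKG100@5, PKG101@5, PKG106@9: h1:4  h2:4  h3:4  h4:3  h5:3  h6:3  h7:2  h8:2  h9:4  h10:4 — peak 4 ≤ 6.

yes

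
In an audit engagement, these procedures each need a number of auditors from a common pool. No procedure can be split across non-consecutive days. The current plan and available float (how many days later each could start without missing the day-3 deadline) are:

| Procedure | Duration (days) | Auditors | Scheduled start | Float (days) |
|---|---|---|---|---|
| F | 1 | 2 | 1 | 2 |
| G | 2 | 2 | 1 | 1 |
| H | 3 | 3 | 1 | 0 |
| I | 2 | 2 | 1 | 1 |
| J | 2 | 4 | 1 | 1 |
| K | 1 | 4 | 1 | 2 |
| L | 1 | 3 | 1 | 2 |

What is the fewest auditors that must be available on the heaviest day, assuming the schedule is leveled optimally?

12

Early-start (F@1, G@1, H@1, I@1, J@1, K@1, L@1) gives peak 20: d1:20  d2:11  d3:3.
Shift J→2, K→3.
Schedule F@1, G@1, H@1, I@1, J@2, K@3, L@1: d1:12  d2:11  d3:11 — peak 12.
Total auditor-days = 34 over 3 days ⇒ peak ≥ ⌈34/3⌉ = 12, so 12 is optimal.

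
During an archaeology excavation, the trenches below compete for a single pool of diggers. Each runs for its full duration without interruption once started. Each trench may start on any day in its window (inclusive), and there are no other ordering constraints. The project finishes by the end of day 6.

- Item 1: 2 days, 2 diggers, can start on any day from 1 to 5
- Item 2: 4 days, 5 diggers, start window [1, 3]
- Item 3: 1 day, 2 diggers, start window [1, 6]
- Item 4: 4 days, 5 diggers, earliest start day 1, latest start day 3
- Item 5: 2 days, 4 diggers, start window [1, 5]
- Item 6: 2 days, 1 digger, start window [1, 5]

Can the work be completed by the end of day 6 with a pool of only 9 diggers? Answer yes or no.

no

Total digger-days = 56; over 6 days the average is 56/6 > 9, so some day must exceed 9.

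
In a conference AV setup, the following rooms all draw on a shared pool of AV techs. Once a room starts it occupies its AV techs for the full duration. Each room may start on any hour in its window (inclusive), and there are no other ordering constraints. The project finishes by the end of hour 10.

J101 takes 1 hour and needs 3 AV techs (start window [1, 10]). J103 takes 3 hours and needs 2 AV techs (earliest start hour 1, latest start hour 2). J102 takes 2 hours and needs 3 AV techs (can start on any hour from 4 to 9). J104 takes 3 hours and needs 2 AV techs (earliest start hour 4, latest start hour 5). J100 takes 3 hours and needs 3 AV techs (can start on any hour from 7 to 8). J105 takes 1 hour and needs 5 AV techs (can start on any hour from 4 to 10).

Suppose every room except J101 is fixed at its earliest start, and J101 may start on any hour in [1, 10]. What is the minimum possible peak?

10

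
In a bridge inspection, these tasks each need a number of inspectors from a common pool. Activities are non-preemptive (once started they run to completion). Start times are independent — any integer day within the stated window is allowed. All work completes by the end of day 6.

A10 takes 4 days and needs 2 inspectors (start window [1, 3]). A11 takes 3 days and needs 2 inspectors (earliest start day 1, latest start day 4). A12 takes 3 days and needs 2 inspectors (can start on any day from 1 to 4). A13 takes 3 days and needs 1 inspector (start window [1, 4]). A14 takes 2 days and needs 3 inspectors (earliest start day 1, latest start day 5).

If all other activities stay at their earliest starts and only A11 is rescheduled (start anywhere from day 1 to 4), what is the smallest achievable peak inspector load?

8

A11@1: d1:10  d2:10  d3:7  d4:2  d5:0  d6:0 → peak 10
A11@2: d1:8  d2:10  d3:7  d4:4  d5:0  d6:0 → peak 10
A11@3: d1:8  d2:8  d3:7  d4:4  d5:2  d6:0 → peak 8
A11@4: d1:8  d2:8  d3:5  d4:4  d5:2  d6:2 → peak 8
Best is A11@3, peak 8.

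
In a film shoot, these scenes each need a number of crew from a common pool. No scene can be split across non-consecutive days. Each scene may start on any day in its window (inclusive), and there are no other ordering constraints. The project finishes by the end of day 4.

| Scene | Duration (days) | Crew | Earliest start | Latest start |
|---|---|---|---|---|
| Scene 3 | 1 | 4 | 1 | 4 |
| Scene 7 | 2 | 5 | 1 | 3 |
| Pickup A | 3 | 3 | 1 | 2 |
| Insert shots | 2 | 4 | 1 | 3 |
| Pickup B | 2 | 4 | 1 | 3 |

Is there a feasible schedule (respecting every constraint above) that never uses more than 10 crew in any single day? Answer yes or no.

no

The minimum achievable peak is 11; 10 < 11, so no feasible schedule stays within the cap.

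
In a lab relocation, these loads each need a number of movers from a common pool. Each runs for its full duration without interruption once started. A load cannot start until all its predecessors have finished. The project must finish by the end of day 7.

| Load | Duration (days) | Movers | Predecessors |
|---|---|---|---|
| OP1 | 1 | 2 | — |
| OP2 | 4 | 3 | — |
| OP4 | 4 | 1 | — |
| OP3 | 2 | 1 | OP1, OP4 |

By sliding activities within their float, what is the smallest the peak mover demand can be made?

4

Early-start (OP1@1, OP2@1, OP4@1, OP3@5) gives peak 6: d1:6  d2:4  d3:4  d4:4  d5:1  d6:1  d7:0.
Shift OP2→2.
Schedule OP1@1, OP2@2, OP4@1, OP3@5: d1:3  d2:4  d3:4  d4:4  d5:4  d6:1  d7:0 — peak 4.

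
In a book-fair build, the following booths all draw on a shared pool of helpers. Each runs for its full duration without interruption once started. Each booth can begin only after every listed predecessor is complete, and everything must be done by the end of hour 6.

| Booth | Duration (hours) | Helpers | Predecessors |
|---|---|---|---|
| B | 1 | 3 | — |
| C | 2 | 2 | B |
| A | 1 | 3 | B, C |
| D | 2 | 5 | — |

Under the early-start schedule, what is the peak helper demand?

8

Early-start schedule: B@1, C@2, A@4, D@1.
Load per hour: hour 1: 8, hour 2: 7, hour 3: 2, hour 4: 3, hour 5: 0, hour 6: 0.
Peak is 8.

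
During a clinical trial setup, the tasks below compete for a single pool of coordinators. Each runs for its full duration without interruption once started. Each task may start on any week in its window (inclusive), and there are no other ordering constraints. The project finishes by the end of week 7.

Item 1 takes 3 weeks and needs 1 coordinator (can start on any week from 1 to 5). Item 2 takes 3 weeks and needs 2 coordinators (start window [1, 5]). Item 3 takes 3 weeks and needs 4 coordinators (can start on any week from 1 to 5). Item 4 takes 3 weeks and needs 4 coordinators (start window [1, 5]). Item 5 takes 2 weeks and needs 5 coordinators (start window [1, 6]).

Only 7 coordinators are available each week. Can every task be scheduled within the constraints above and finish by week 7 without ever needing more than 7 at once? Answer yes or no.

The minimum achievable peak is 8; 7 < 8, so no feasible schedule stays within the cap.

no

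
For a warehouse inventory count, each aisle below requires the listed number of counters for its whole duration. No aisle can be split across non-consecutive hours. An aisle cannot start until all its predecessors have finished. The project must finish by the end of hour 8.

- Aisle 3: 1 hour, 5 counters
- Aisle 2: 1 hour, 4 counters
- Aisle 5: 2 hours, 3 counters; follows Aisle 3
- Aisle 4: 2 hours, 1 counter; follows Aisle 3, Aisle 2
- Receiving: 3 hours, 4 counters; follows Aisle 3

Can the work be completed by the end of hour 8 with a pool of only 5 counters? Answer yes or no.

Schedule Aisle 3@1, Aisle 2@2, Aisle 5@3, Aisle 4@3, Receiving@5: h1:5  h2:4  h3:4  h4:4  h5:4  h6:4  h7:4  h8:0 — peak 5 ≤ 5.

yes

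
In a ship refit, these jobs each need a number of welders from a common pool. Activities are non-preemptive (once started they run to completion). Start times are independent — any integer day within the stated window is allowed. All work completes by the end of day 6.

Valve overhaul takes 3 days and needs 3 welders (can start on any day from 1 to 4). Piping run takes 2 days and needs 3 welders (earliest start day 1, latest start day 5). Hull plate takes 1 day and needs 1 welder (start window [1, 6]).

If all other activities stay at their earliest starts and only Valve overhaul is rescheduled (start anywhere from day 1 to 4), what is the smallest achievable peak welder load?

Valve overhaul@1: d1:7  d2:6  d3:3  d4:0  d5:0  d6:0 → peak 7
Valve overhaul@2: d1:4  d2:6  d3:3  d4:3  d5:0  d6:0 → peak 6
Valve overhaul@3: d1:4  d2:3  d3:3  d4:3  d5:3  d6:0 → peak 4
Valve overhaul@4: d1:4  d2:3  d3:0  d4:3  d5:3  d6:3 → peak 4
Best is Valve overhaul@3, peak 4.

4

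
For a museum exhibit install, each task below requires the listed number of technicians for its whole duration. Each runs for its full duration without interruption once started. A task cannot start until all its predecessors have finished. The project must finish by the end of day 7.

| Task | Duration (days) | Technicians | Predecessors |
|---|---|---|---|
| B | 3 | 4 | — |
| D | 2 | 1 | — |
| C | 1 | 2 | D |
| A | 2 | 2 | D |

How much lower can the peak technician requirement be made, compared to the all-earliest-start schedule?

Early-start peak: d1:5  d2:5  d3:8  d4:2  d5:0  d6:0  d7:0 ⇒ 8.
Leveled (B@1, D@4, C@6, A@6): d1:4  d2:4  d3:4  d4:1  d5:1  d6:4  d7:2 ⇒ 4.
Reduction 8 − 4 = 4.

4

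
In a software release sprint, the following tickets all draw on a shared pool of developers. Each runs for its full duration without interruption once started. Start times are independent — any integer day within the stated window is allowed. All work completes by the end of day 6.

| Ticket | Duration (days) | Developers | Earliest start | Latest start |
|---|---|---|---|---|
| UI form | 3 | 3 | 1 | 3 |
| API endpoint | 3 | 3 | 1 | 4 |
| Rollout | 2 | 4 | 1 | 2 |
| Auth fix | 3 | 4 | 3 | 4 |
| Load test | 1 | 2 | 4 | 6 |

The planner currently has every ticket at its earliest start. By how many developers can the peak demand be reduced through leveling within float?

3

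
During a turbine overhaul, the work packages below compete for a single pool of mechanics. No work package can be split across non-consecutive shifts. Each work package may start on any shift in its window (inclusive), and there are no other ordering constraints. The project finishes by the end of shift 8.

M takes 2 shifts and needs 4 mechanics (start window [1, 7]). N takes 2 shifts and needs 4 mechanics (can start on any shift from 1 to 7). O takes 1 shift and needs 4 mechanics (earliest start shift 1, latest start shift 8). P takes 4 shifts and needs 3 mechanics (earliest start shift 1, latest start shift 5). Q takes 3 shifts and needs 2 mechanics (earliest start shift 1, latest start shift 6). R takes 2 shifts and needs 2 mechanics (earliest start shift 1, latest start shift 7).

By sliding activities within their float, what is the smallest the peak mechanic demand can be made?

7

Early-start (M@1, N@1, O@1, P@1, Q@1, R@1) gives peak 19: s1:19  s2:15  s3:5  s4:3  s5:0  s6:0  s7:0  s8:0.
Shift N→3, O→5, Q→5, R→6.
Schedule M@1, N@3, O@5, P@1, Q@5, R@6: s1:7  s2:7  s3:7  s4:7  s5:6  s6:4  s7:4  s8:0 — peak 7.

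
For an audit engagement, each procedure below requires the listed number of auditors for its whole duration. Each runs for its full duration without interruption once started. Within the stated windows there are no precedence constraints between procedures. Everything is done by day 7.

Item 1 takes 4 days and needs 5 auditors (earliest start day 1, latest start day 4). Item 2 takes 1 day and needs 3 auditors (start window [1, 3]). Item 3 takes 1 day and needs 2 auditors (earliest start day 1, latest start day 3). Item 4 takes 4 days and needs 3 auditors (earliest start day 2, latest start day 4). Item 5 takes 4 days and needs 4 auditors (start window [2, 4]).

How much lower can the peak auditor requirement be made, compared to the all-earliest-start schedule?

0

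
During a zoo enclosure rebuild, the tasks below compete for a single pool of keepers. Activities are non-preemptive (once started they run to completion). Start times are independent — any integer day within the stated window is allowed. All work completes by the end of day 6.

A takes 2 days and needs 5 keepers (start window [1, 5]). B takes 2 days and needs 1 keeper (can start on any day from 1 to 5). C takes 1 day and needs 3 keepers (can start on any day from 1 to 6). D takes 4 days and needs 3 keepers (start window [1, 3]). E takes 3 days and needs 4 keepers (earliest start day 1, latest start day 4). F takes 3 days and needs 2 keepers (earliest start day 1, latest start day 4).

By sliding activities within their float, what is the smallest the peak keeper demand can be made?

8

Early-start (A@1, B@1, C@1, D@1, E@1, F@1) gives peak 18: d1:18  d2:15  d3:9  d4:3  d5:0  d6:0.
Shift C→3, D→3, E→4.
Schedule A@1, B@1, C@3, D@3, E@4, F@1: d1:8  d2:8  d3:8  d4:7  d5:7  d6:7 — peak 8.
Total keeper-days = 45 over 6 days ⇒ peak ≥ ⌈45/6⌉ = 8, so 8 is optimal.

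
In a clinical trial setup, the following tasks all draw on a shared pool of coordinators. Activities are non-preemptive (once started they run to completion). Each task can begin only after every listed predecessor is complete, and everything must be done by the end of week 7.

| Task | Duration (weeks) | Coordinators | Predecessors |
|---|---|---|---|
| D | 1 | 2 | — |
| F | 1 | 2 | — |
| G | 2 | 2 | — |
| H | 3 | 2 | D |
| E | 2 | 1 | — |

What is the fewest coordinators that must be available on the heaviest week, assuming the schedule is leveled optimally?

3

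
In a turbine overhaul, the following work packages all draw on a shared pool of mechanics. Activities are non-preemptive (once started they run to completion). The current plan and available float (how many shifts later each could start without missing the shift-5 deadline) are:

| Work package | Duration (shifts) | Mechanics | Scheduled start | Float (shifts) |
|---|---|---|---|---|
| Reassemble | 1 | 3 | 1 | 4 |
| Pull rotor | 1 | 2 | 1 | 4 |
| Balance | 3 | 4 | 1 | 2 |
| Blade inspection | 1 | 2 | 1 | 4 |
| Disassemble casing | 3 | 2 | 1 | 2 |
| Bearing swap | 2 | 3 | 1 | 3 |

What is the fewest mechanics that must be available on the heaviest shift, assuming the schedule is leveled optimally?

Early-start (Reassemble@1, Pull rotor@1, Balance@1, Blade inspection@1, Disassemble casing@1, Bearing swap@1) gives peak 16: s1:16  s2:9  s3:6  s4:0  s5:0.
Shift Balance→2, Blade inspection→5, Bearing swap→4.
Schedule Reassemble@1, Pull rotor@1, Balance@2, Blade inspection@5, Disassemble casing@1, Bearing swap@4: s1:7  s2:6  s3:6  s4:7  s5:5 — peak 7.
Total mechanic-shifts = 31 over 5 shifts ⇒ peak ≥ ⌈31/5⌉ = 7, so 7 is optimal.

7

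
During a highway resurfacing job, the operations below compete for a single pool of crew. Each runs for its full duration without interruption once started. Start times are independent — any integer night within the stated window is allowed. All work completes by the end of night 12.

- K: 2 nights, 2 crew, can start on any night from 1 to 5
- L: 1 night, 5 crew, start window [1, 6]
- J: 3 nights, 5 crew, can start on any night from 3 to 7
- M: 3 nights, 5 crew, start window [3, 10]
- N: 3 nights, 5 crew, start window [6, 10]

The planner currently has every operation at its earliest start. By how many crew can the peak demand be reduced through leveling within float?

Early-start peak: n1:7  n2:2  n3:10  n4:10  n5:10  n6:5  n7:5  n8:5  n9:0  n10:0  n11:0  n12:0 ⇒ 10.
Leveled (K@1, L@3, J@4, M@7, N@10): n1:2  n2:2  n3:5  n4:5  n5:5  n6:5  n7:5  n8:5  n9:5  n10:5  n11:5  n12:5 ⇒ 5.
Reduction 10 − 5 = 5.

5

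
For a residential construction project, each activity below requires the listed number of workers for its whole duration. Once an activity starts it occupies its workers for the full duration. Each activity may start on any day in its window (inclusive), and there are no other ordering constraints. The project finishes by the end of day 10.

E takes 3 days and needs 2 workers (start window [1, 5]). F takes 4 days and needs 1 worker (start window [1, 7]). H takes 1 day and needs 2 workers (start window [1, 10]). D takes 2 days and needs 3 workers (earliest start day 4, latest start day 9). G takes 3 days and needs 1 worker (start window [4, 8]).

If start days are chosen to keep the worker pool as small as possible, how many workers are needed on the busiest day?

3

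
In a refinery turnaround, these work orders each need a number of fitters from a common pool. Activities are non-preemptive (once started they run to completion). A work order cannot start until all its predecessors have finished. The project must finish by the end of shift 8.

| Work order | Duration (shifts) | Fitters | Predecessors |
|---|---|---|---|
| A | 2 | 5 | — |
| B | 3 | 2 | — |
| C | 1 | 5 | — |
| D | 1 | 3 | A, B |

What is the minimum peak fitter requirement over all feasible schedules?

Early-start (A@1, B@1, C@1, D@4) gives peak 12: s1:12  s2:7  s3:2  s4:3  s5:0  s6:0  s7:0  s8:0.
Shift B→3, C→6, D→7.
Schedule A@1, B@3, C@6, D@7: s1:5  s2:5  s3:2  s4:2  s5:2  s6:5  s7:3  s8:0 — peak 5.

5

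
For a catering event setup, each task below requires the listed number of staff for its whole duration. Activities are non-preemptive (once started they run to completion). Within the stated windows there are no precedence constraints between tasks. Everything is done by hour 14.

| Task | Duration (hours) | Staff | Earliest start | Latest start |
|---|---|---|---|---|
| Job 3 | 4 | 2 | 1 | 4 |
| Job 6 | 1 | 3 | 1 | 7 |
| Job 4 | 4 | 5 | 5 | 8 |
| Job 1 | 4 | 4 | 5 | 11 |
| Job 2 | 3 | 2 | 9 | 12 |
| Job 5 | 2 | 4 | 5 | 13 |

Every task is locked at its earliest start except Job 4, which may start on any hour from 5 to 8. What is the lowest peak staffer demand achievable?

Job 4@5: h1:5  h2:2  h3:2  h4:2  h5:13  h6:13  h7:9  h8:9  h9:2  h10:2  h11:2  h12:0  h13:0  h14:0 → peak 13
Job 4@6: h1:5  h2:2  h3:2  h4:2  h5:8  h6:13  h7:9  h8:9  h9:7  h10:2  h11:2  h12:0  h13:0  h14:0 → peak 13
Job 4@7: h1:5  h2:2  h3:2  h4:2  h5:8  h6:8  h7:9  h8:9  h9:7  h10:7  h11:2  h12:0  h13:0  h14:0 → peak 9
Job 4@8: h1:5  h2:2  h3:2  h4:2  h5:8  h6:8  h7:4  h8:9  h9:7  h10:7  h11:7  h12:0  h13:0  h14:0 → peak 9
Best is Job 4@7, peak 9.

9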